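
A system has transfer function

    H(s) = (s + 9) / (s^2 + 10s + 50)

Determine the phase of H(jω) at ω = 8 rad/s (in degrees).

At s = j8: numerator = 9 + j8, denominator = -14 + j80.
∠H = ∠num − ∠den = 41.634° − (99.926°) = -58.29°.

∠H(j8) ≈ -58.29°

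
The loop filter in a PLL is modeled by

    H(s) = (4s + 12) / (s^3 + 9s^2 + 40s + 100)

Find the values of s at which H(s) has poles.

s = -2 ± 4j, -5

The poles are the roots of the denominator s^3 + 9s^2 + 40s + 100 = 0.
Trying s = -5: the polynomial evaluates to 0, so (s + 5) is a factor.
Dividing out leaves s^2 + 4s + 20 = 0.
The quadratic formula then gives s = -2 ± 4j.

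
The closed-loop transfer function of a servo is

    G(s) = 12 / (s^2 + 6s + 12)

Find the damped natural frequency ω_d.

Comparing s^2 + 6s + 12 to s^2 + 2ζωₙs + ωₙ²: ωₙ = √12 ≈ 3.464 rad/s and ζ = 6/(2·√12) ≈ 0.8660.
ζωₙ = 6/2 = 3, so ω_d = ωₙ√(1−ζ²) = √(ωₙ² − (ζωₙ)²) = √(12 − 3²) = √3 ≈ 1.732 rad/s.

ω_d ≈ 1.732 rad/s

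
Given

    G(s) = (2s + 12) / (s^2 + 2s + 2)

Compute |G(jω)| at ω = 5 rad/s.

|G(j5)| ≈ 0.6228

Substitute s = j5: numerator = 12 + j10, denominator = -23 + j10.
|G(j5)| = |12 + j10| / |-23 + j10| = 15.620 / 25.080 ≈ 0.6228.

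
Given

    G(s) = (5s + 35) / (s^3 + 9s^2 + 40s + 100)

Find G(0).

Set s = 0: G(0) = (35) / (100) = 7/20.

G(0) = 7/20 ≈ 0.3500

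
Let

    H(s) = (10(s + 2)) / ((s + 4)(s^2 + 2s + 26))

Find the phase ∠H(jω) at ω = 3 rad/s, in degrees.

At s = j3: numerator = 20 + j30, denominator = 50 + j75.
∠H = ∠num − ∠den = 56.310° − (56.310°) = 0°.

∠H(j3) ≈ 0°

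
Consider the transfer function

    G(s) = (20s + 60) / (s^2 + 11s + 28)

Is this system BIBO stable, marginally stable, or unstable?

The denominator s^2 + 11s + 28 factors as (s + 4)(s + 7), giving poles at s = -4, -7.
Since all poles lie strictly in the left half-plane, the system is stable.

stable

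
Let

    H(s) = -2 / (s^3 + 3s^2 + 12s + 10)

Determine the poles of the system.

s = -1, -1 + 3j, -1 - 3j

The poles are the roots of the denominator s^3 + 3s^2 + 12s + 10 = 0.
Trying s = -1: the polynomial evaluates to 0, so (s + 1) is a factor.
Dividing out leaves s^2 + 2s + 10 = 0.
The quadratic formula then gives s = -1 ± 3j.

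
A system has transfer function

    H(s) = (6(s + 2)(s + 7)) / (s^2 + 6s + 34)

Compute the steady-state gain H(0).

At s = 0 each factor (s + a) contributes a and each (s^2 + bs + c) contributes c.
H(0) = 6·(2) · (7) / ((34)) = 84/34 = 42/17.

H(0) = 42/17 ≈ 2.471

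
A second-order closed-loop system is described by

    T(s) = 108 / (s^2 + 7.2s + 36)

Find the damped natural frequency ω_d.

ω_d = 4.800 rad/s

Comparing s^2 + 7.2s + 36 to s^2 + 2ζωₙs + ωₙ²: ωₙ = 6 rad/s and ζ = 7.2/(2·6) = 0.6.
ζωₙ = 7.2/2 = 3.6, so ω_d = ωₙ√(1−ζ²) = √(ωₙ² − (ζωₙ)²) = √(36 − 3.6²) = √23.04 = 4.800 rad/s.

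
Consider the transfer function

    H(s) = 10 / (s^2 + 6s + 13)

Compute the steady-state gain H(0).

Set s = 0: H(0) = (10) / (13) = 10/13.

H(0) = 10/13 ≈ 0.7692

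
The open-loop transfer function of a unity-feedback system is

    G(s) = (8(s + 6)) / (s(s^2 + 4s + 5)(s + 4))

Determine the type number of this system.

Type 1

The denominator has 1 factor of s at the origin (free integrator), so this is a Type 1 system.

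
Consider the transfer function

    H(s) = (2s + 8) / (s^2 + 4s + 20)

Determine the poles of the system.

The poles are the roots of the denominator s^2 + 4s + 20 = 0.
Using the quadratic formula: s = (-4 ± √(-64))/2 = -2 ± 4j.

s = -2 + 4j, -2 - 4j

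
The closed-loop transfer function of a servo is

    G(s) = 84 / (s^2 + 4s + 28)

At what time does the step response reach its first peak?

t_p ≈ 0.6413 s

Comparing s^2 + 4s + 28 to s^2 + 2ζωₙs + ωₙ²: ωₙ = √28 ≈ 5.292 rad/s and ζ = 4/(2·√28) ≈ 0.3780.
ζωₙ = 4/2 = 2, so ω_d = ωₙ√(1−ζ²) = √(ωₙ² − (ζωₙ)²) = √(28 − 2²) = √24 ≈ 4.899 rad/s.
t_p = π/ω_d = π/4.899 ≈ 0.6413 s.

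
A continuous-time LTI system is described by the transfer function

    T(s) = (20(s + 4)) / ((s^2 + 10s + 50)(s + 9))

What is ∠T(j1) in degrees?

At s = j1: numerator = 80 + j20, denominator = 431 + j139.
∠T = ∠num − ∠den = 14.036° − (17.875°) = -3.839°.

∠T(j1) ≈ -3.839°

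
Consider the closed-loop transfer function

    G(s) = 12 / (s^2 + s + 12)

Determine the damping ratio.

Compare the denominator to the standard form s^2 + 2ζωₙs + ωₙ².
ωₙ² = 12, so ωₙ = √12 ≈ 3.464 rad/s.
2ζωₙ = 1, so ζ = 1/(2·√12) ≈ 0.1443.
With ζ = 0.1443 the response is underdamped.

ζ ≈ 0.1443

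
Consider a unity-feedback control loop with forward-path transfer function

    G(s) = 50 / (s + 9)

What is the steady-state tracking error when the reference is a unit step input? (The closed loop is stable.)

G(s) has no poles at the origin.
This is a Type 0 system. Kp = lim_{s→0} G(s) = 50/9.
e_ss = 1/(1 + Kp) = 1/(1 + 50/9) = 9/59 ≈ 0.1525.

e_ss = 0.1525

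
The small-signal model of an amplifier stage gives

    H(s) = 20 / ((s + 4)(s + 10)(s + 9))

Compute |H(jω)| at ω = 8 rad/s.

|H(j8)| ≈ 0.01450

Substitute s = j8: numerator = 20, denominator = -1112 + j816.
|H(j8)| = |20| / |-1112 + j816| = 20 / 1379.3 ≈ 0.01450.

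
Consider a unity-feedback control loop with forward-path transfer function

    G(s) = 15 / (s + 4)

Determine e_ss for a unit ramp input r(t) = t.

e_ss = ∞

G(s) has no poles at the origin.
This is a Type 0 system; Kv = lim_{s→0} s·G(s) = 0, so the steady-state error for a ramp input is infinite.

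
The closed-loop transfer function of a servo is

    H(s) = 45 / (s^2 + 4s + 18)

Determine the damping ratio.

ζ ≈ 0.4714

Compare the denominator to the standard form s^2 + 2ζωₙs + ωₙ².
ωₙ² = 18, so ωₙ = √18 ≈ 4.243 rad/s.
2ζωₙ = 4, so ζ = 4/(2·√18) ≈ 0.4714.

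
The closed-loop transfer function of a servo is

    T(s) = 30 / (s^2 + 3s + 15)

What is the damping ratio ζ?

ζ ≈ 0.3873

Compare the denominator to the standard form s^2 + 2ζωₙs + ωₙ².
ωₙ² = 15, so ωₙ = √15 ≈ 3.873 rad/s.
2ζωₙ = 3, so ζ = 3/(2·√15) ≈ 0.3873.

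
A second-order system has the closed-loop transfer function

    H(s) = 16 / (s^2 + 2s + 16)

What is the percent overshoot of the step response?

Comparing s^2 + 2s + 16 to s^2 + 2ζωₙs + ωₙ²: ωₙ = 4 rad/s and ζ = 2/(2·4) = 0.25.
%OS = 100·exp(−πζ/√(1−ζ²)) = 100·exp(−π·0.25/√(1−0.25²)) ≈ 44.4%.

%OS ≈ 44.4%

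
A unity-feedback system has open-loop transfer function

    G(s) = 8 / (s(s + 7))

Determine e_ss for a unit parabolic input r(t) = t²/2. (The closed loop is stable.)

G(s) has one pole at the origin.
This is a Type 1 system; Ka = lim_{s→0} s^2·G(s) = 0, so the steady-state error for a parabola input is infinite.

e_ss = ∞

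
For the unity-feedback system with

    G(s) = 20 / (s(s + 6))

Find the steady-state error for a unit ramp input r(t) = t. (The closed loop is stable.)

e_ss = 0.3000

G(s) has one pole at the origin.
This is a Type 1 system. Kv = lim_{s→0} s·G(s) = 20/6 = 10/3.
e_ss = 1/Kv = 1/(10/3) = 3/10 ≈ 0.3000.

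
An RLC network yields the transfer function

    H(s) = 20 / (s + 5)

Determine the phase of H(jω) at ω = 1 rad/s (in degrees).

At s = j1: numerator = 20, denominator = 5 + j1.
∠H = ∠num − ∠den = 0° − (11.310°) = -11.31°.

∠H(j1) ≈ -11.31°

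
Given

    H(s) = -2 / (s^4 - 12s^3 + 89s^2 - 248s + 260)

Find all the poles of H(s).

s = 4 ± 6j, 2 ± j

The poles are the roots of the denominator s^4 - 12s^3 + 89s^2 - 248s + 260 = 0.
No real roots exist; factor into two real quadratics: (s^2 - 8s + 52)(s^2 - 4s + 5) = 0.
Each quadratic gives a conjugate pair via the quadratic formula.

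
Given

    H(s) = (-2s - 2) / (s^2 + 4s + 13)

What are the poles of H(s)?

The poles are the roots of the denominator s^2 + 4s + 13 = 0.
Using the quadratic formula: s = (-4 ± √(-36))/2 = -2 ± 3j.

s = -2 + 3j, -2 - 3j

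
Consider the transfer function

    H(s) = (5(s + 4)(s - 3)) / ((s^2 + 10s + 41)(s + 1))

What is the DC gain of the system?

H(0) = -60/41 ≈ -1.463

At s = 0 each factor (s + a) contributes a and each (s^2 + bs + c) contributes c.
H(0) = 5·(4) · (-3) / ((41) · (1)) = -60/41 = -60/41.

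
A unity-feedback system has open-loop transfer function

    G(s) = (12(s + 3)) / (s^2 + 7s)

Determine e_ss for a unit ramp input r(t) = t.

G(s) has one pole at the origin.
This is a Type 1 system. Kv = lim_{s→0} s·G(s) = 36/7.
e_ss = 1/Kv = 1/(36/7) = 7/36 ≈ 0.1944.

e_ss = 0.1944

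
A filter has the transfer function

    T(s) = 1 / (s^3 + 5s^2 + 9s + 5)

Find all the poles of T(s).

The poles are the roots of the denominator s^3 + 5s^2 + 9s + 5 = 0.
Trying s = -1: the polynomial evaluates to 0, so (s + 1) is a factor.
Dividing out leaves s^2 + 4s + 5 = 0.
The quadratic formula then gives s = -2 ± 1j.

s = -2 + j, -2 - j, -1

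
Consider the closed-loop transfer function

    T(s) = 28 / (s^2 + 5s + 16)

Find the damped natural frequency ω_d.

Comparing s^2 + 5s + 16 to s^2 + 2ζωₙs + ωₙ²: ωₙ = 4 rad/s and ζ = 5/(2·4) = 0.625.
ζωₙ = 5/2 = 2.5, so ω_d = ωₙ√(1−ζ²) = √(ωₙ² − (ζωₙ)²) = √(16 − 2.5²) = √9.75 ≈ 3.122 rad/s.

ω_d ≈ 3.122 rad/s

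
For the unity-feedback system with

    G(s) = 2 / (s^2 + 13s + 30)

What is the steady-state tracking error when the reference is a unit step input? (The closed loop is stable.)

G(s) has no poles at the origin.
This is a Type 0 system. Kp = lim_{s→0} G(s) = 2/30 = 1/15.
e_ss = 1/(1 + Kp) = 1/(1 + 1/15) = 15/16 ≈ 0.9375.

e_ss = 0.9375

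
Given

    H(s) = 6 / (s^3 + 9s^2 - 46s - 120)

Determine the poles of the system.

The poles are the roots of the denominator s^3 + 9s^2 - 46s - 120 = 0.
Trying s = -2: the polynomial evaluates to 0, so (s + 2) is a factor.
Dividing out leaves s^2 + 7s - 60 = 0.
Factoring the quadratic: (s + 12)(s - 5) = 0.

s = -2, -12, 5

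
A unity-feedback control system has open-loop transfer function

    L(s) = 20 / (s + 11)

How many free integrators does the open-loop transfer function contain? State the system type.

Type 0

The denominator has no factor of s at the origin — no free integrator — so this is a Type 0 system.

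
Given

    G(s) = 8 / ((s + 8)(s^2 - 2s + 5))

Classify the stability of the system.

The poles can be read from the denominator factors: s = -8, 1 ± 2j.
Since the pole(s) at s = 1 + 2j, 1 - 2j lie in the right half-plane, the system is unstable.

unstable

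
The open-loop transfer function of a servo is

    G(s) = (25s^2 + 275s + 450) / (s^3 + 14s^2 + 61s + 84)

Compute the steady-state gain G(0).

G(0) = 75/14 ≈ 5.357

Set s = 0: G(0) = (450) / (84) = 75/14.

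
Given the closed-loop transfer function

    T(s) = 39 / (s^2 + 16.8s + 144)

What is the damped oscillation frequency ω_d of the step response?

Comparing s^2 + 16.8s + 144 to s^2 + 2ζωₙs + ωₙ²: ωₙ = 12 rad/s and ζ = 16.8/(2·12) = 0.7.
ζωₙ = 16.8/2 = 8.4, so ω_d = ωₙ√(1−ζ²) = √(ωₙ² − (ζωₙ)²) = √(144 − 8.4²) = √73.44 ≈ 8.570 rad/s.

ω_d ≈ 8.570 rad/s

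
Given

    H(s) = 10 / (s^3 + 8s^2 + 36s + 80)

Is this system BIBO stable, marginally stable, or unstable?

stable

The denominator s^3 + 8s^2 + 36s + 80 factors as (s^2 + 4s + 20)(s + 4), giving poles at s = -2 + 4j, -2 - 4j, -4.
Since all poles lie strictly in the left half-plane, the system is stable.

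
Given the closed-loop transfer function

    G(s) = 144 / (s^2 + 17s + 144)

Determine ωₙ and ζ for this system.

Compare the denominator to the standard form s^2 + 2ζωₙs + ωₙ².
ωₙ² = 144, so ωₙ = 12 rad/s.
2ζωₙ = 17, so ζ = 17/(2·12) ≈ 0.7083.

ωₙ = 12 rad/s, ζ ≈ 0.7083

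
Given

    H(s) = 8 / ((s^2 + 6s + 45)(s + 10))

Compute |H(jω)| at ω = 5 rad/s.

|H(j5)| ≈ 0.01985

Substitute s = j5: numerator = 8, denominator = 50 + j400.
|H(j5)| = |8| / |50 + j400| = 8 / 403.11 ≈ 0.01985.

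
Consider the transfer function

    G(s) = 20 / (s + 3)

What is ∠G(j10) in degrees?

∠G(j10) ≈ -73.30°

At s = j10: numerator = 20, denominator = 3 + j10.
∠G = ∠num − ∠den = 0° − (73.301°) = -73.30°.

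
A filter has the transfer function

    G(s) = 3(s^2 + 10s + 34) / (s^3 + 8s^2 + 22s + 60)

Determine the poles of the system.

The poles are the roots of the denominator s^3 + 8s^2 + 22s + 60 = 0.
Trying s = -6: the polynomial evaluates to 0, so (s + 6) is a factor.
Dividing out leaves s^2 + 2s + 10 = 0.
The quadratic formula then gives s = -1 ± 3j.

s = -1 + 3j, -1 - 3j, -6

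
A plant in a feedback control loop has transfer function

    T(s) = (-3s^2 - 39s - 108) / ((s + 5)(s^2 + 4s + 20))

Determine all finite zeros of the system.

Set the numerator to zero: -3s^2 - 39s - 108 = 0, i.e. -3·(s^2 + 13s + 36) = 0.
Factoring: (s + 4)(s + 9) = 0.

s = -4, -9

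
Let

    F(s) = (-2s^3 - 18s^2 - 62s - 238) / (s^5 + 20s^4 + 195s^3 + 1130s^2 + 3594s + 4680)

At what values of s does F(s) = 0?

Set the numerator to zero: -2s^3 - 18s^2 - 62s - 238 = 0, i.e. -2·(s^3 + 9s^2 + 31s + 119) = 0.
Factoring: (s^2 + 2s + 17)(s + 7) = 0.

s = -1 ± 4j, -7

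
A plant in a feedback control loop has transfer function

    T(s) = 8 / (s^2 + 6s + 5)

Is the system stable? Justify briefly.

The denominator s^2 + 6s + 5 factors as (s + 5)(s + 1), giving poles at s = -5, -1.
Since all poles lie strictly in the left half-plane, the system is stable.

stable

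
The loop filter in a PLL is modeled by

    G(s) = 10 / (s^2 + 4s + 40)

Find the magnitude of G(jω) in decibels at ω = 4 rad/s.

Substitute s = j4: numerator = 10, denominator = 24 + j16.
|G(j4)| = |10| / |24 + j16| = 10 / 28.844 ≈ 0.3467.
In decibels: 20·log₁₀(0.3467) ≈ -9.20 dB.

|G(j4)|_dB ≈ -9.20 dB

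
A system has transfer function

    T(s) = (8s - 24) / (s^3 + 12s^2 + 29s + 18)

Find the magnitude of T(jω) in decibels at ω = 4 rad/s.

|T(j4)|_dB ≈ -13.1 dB

Substitute s = j4: numerator = -24 + j32, denominator = -174 + j52.
|T(j4)| = |-24 + j32| / |-174 + j52| = 40 / 181.60 ≈ 0.2203.
In decibels: 20·log₁₀(0.2203) ≈ -13.1 dB.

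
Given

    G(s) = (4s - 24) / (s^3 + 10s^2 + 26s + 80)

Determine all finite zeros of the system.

Set the numerator to zero: 4s - 24 = 0, i.e. 4·(s - 6) = 0.
So s = 6.

s = 6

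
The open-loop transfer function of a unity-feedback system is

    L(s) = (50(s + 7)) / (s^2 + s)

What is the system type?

Type 1

The denominator has 1 factor of s at the origin (free integrator), so this is a Type 1 system.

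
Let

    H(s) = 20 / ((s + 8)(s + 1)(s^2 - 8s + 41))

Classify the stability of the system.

unstable

The poles can be read from the denominator factors: s = -8, -1, 4 ± 5j.
Since the pole(s) at s = 4 ± 5j lie in the right half-plane, the system is unstable.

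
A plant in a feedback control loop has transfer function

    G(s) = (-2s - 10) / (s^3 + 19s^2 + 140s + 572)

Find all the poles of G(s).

The poles are the roots of the denominator s^3 + 19s^2 + 140s + 572 = 0.
Trying s = -11: the polynomial evaluates to 0, so (s + 11) is a factor.
Dividing out leaves s^2 + 8s + 52 = 0.
The quadratic formula then gives s = -4 ± 6j.

s = -4 ± 6j, -11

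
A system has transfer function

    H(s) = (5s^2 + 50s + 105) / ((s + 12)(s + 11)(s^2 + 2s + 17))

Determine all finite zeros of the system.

s = -7, -3

Set the numerator to zero: 5s^2 + 50s + 105 = 0, i.e. 5·(s^2 + 10s + 21) = 0.
Factoring: (s + 7)(s + 3) = 0.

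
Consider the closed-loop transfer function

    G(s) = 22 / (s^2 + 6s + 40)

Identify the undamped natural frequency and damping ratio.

Compare the denominator to the standard form s^2 + 2ζωₙs + ωₙ².
ωₙ² = 40, so ωₙ = √40 ≈ 6.325 rad/s.
2ζωₙ = 6, so ζ = 6/(2·√40) ≈ 0.4743.

ωₙ ≈ 6.325 rad/s, ζ ≈ 0.4743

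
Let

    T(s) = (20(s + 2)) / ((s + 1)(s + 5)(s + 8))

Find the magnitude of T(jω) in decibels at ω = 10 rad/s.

Substitute s = j10: numerator = 40 + j200, denominator = -1360 - j470.
|T(j10)| = |40 + j200| / |-1360 - j470| = 203.96 / 1438.9 ≈ 0.1417.
In decibels: 20·log₁₀(0.1417) ≈ -17.0 dB.

|T(j10)|_dB ≈ -17.0 dB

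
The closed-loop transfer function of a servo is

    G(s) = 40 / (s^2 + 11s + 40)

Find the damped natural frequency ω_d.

Comparing s^2 + 11s + 40 to s^2 + 2ζωₙs + ωₙ²: ωₙ = √40 ≈ 6.325 rad/s and ζ = 11/(2·√40) ≈ 0.8696.
ζωₙ = 11/2 = 5.5, so ω_d = ωₙ√(1−ζ²) = √(ωₙ² − (ζωₙ)²) = √(40 − 5.5²) = √9.75 ≈ 3.122 rad/s.

ω_d ≈ 3.122 rad/s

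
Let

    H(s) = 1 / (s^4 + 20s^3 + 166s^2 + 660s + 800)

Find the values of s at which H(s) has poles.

s = -8, -5 + 5j, -5 - 5j, -2

The poles are the roots of the denominator s^4 + 20s^3 + 166s^2 + 660s + 800 = 0.
Trying s = -8: the polynomial evaluates to 0, so (s + 8) is a factor.
Dividing out leaves s^3 + 12s^2 + 70s + 100 = 0.
This factors further as (s^2 + 10s + 50)(s + 2) = 0.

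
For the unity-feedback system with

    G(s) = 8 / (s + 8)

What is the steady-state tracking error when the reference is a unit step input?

e_ss = 0.5000

G(s) has no poles at the origin.
This is a Type 0 system. Kp = lim_{s→0} G(s) = 8/8 = 1.
e_ss = 1/(1 + Kp) = 1/(1 + 1) = 1/2 ≈ 0.5000.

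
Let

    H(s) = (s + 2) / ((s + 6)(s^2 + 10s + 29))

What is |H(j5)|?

Substitute s = j5: numerator = 2 + j5, denominator = -226 + j320.
|H(j5)| = |2 + j5| / |-226 + j320| = 5.3852 / 391.76 ≈ 0.01375.

|H(j5)| ≈ 0.01375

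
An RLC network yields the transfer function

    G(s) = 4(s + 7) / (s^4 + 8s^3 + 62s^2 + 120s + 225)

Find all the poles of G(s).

s = -3 + 6j, -3 - 6j, -1 + 2j, -1 - 2j

The poles are the roots of the denominator s^4 + 8s^3 + 62s^2 + 120s + 225 = 0.
No real roots exist; factor into two real quadratics: (s^2 + 6s + 45)(s^2 + 2s + 5) = 0.
Each quadratic gives a conjugate pair via the quadratic formula.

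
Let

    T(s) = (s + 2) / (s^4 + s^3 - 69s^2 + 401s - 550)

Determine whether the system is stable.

The denominator s^4 + s^3 - 69s^2 + 401s - 550 factors as (s^2 - 8s + 25)(s - 2)(s + 11), giving poles at s = 4 ± 3j, 2, -11.
Since the pole(s) at s = 4 + 3j, 4 - 3j, 2 lie in the right half-plane, the system is unstable.

unstable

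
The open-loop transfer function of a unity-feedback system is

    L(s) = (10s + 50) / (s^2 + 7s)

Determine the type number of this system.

Type 1

Factor s from the denominator: s^2 + 7s = s·(s + 7).
There is 1 pole at the origin, so the system is Type 1.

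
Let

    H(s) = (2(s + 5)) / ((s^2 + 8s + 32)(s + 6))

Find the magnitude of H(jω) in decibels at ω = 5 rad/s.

|H(j5)|_dB ≈ -27.0 dB

Substitute s = j5: numerator = 10 + j10, denominator = -158 + j275.
|H(j5)| = |10 + j10| / |-158 + j275| = 14.142 / 317.16 ≈ 0.04459.
In decibels: 20·log₁₀(0.04459) ≈ -27.0 dB.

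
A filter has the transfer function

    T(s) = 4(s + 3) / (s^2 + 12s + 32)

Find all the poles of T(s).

The poles are the roots of the denominator s^2 + 12s + 32 = 0.
Factoring: (s + 4)(s + 8) = 0, so s = -4 and s = -8.

s = -4, -8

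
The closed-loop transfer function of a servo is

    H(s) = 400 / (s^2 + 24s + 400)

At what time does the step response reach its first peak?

Comparing s^2 + 24s + 400 to s^2 + 2ζωₙs + ωₙ²: ωₙ = 20 rad/s and ζ = 24/(2·20) = 0.6.
ζωₙ = 24/2 = 12, so ω_d = ωₙ√(1−ζ²) = √(ωₙ² − (ζωₙ)²) = √(400 − 12²) = √256 = 16 rad/s.
t_p = π/ω_d = π/16 ≈ 0.1963 s.

t_p ≈ 0.1963 s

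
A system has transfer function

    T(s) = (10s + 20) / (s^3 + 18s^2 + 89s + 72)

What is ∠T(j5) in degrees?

At s = j5: numerator = 20 + j50, denominator = -378 + j320.
∠T = ∠num − ∠den = 68.199° − (139.75°) = -71.55°.

∠T(j5) ≈ -71.55°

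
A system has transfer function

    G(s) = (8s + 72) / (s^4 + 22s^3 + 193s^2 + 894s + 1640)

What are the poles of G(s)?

s = -4 ± 5j, -10, -4

The poles are the roots of the denominator s^4 + 22s^3 + 193s^2 + 894s + 1640 = 0.
Trying s = -10: the polynomial evaluates to 0, so (s + 10) is a factor.
Dividing out leaves s^3 + 12s^2 + 73s + 164 = 0.
This factors further as (s^2 + 8s + 41)(s + 4) = 0.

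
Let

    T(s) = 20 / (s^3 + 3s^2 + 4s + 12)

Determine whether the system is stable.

The denominator s^3 + 3s^2 + 4s + 12 factors as (s^2 + 4)(s + 3), giving poles at s = 2j, -2j, -3.
Since the simple pole(s) at s = 2j, -2j lie on the jω-axis with none in the right half-plane, the system is marginally stable.

marginally stable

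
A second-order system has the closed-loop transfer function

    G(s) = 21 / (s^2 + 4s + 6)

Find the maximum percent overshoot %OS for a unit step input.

%OS ≈ 1.18%

Comparing s^2 + 4s + 6 to s^2 + 2ζωₙs + ωₙ²: ωₙ = √6 ≈ 2.449 rad/s and ζ = 4/(2·√6) ≈ 0.8165.
%OS = 100·exp(−πζ/√(1−ζ²)) = 100·exp(−π·0.8165/√(1−0.8165²)) ≈ 1.18%.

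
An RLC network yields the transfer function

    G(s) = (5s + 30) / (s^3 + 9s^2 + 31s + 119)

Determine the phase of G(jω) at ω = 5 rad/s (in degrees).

At s = j5: numerator = 30 + j25, denominator = -106 + j30.
∠G = ∠num − ∠den = 39.806° − (164.20°) = -124.4°.

∠G(j5) ≈ -124.4°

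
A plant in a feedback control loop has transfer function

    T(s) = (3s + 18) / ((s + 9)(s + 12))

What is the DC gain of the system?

T(0) = 1/6 ≈ 0.1667

Set s = 0: T(0) = (18) / (108) = 1/6.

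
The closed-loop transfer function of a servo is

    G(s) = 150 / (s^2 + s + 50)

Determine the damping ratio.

ζ ≈ 0.07071

Compare the denominator to the standard form s^2 + 2ζωₙs + ωₙ².
ωₙ² = 50, so ωₙ = √50 ≈ 7.071 rad/s.
2ζωₙ = 1, so ζ = 1/(2·√50) ≈ 0.07071.
With ζ = 0.07071 the response is underdamped.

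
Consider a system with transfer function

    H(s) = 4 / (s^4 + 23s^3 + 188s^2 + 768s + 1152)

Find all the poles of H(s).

s = -4 ± 4j, -12, -3

The poles are the roots of the denominator s^4 + 23s^3 + 188s^2 + 768s + 1152 = 0.
Trying s = -12: the polynomial evaluates to 0, so (s + 12) is a factor.
Dividing out leaves s^3 + 11s^2 + 56s + 96 = 0.
This factors further as (s^2 + 8s + 32)(s + 3) = 0.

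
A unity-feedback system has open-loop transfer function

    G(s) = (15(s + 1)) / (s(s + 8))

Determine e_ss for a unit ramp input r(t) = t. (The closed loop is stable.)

G(s) has one pole at the origin.
This is a Type 1 system. Kv = lim_{s→0} s·G(s) = 15/8.
e_ss = 1/Kv = 1/(15/8) = 8/15 ≈ 0.5333.

e_ss = 0.5333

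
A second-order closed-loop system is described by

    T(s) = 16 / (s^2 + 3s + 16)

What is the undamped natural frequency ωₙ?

ωₙ = 4 rad/s

Compare the denominator to the standard form s^2 + 2ζωₙs + ωₙ².
ωₙ² = 16, so ωₙ = 4 rad/s.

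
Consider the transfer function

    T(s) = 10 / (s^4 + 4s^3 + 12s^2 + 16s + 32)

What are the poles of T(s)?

s = -2 ± 2j, ±2j

The poles are the roots of the denominator s^4 + 4s^3 + 12s^2 + 16s + 32 = 0.
No real roots exist; factor into two real quadratics: (s^2 + 4s + 8)(s^2 + 4) = 0.
Each quadratic gives a conjugate pair via the quadratic formula.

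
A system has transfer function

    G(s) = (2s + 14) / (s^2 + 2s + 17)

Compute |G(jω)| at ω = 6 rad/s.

|G(j6)| ≈ 0.8205

Substitute s = j6: numerator = 14 + j12, denominator = -19 + j12.
|G(j6)| = |14 + j12| / |-19 + j12| = 18.439 / 22.472 ≈ 0.8205.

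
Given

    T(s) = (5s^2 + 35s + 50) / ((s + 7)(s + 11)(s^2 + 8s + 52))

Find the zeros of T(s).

s = -2, -5

Set the numerator to zero: 5s^2 + 35s + 50 = 0, i.e. 5·(s^2 + 7s + 10) = 0.
Factoring: (s + 2)(s + 5) = 0.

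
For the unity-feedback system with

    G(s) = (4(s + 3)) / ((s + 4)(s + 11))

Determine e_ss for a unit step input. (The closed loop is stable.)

e_ss = 0.7857

G(s) has no poles at the origin.
This is a Type 0 system. Kp = lim_{s→0} G(s) = 12/44 = 3/11.
e_ss = 1/(1 + Kp) = 1/(1 + 3/11) = 11/14 ≈ 0.7857.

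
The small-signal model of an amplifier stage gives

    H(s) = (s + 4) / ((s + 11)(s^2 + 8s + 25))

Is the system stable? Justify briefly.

The poles can be read from the denominator factors: s = -11, -4 + 3j, -4 - 3j.
Since all poles lie strictly in the left half-plane, the system is stable.

stable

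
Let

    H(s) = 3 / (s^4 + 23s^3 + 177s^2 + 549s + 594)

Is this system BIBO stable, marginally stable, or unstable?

stable

The denominator s^4 + 23s^3 + 177s^2 + 549s + 594 factors as (s + 6)(s + 3)^2(s + 11), giving poles at s = -6, -3, -3, -11.
Since all poles lie strictly in the left half-plane, the system is stable.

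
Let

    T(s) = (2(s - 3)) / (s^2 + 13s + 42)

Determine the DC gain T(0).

T(0) = -1/7 ≈ -0.1429

Set s = 0: T(0) = (-6) / (42) = -1/7.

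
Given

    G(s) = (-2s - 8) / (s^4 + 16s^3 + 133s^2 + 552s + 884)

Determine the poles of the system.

The poles are the roots of the denominator s^4 + 16s^3 + 133s^2 + 552s + 884 = 0.
No real roots exist; factor into two real quadratics: (s^2 + 8s + 17)(s^2 + 8s + 52) = 0.
Each quadratic gives a conjugate pair via the quadratic formula.

s = -4 ± j, -4 ± 6j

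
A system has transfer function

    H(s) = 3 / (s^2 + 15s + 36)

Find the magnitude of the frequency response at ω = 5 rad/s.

|H(j5)| ≈ 0.03958

Substitute s = j5: numerator = 3, denominator = 11 + j75.
|H(j5)| = |3| / |11 + j75| = 3 / 75.802 ≈ 0.03958.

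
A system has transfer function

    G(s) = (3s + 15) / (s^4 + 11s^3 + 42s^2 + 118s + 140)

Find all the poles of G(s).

The poles are the roots of the denominator s^4 + 11s^3 + 42s^2 + 118s + 140 = 0.
Trying s = -7: the polynomial evaluates to 0, so (s + 7) is a factor.
Dividing out leaves s^3 + 4s^2 + 14s + 20 = 0.
This factors further as (s^2 + 2s + 10)(s + 2) = 0.

s = -1 ± 3j, -7, -2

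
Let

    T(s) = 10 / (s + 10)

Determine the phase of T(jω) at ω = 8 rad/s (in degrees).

At s = j8: numerator = 10, denominator = 10 + j8.
∠T = ∠num − ∠den = 0° − (38.660°) = -38.66°.

∠T(j8) ≈ -38.66°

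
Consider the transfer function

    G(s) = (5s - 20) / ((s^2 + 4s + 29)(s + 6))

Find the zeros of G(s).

s = 4

Set the numerator to zero: 5s - 20 = 0, i.e. 5·(s - 4) = 0.
So s = 4.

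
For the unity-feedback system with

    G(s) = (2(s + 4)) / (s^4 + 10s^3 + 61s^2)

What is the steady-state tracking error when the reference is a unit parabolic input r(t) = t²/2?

e_ss = 7.625

G(s) has 2 poles at the origin.
This is a Type 2 system. Ka = lim_{s→0} s^2·G(s) = 8/61.
e_ss = 1/Ka = 1/(8/61) = 61/8 ≈ 7.625.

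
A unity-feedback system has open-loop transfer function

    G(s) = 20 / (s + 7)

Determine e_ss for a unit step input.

e_ss = 0.2593

G(s) has no poles at the origin.
This is a Type 0 system. Kp = lim_{s→0} G(s) = 20/7.
e_ss = 1/(1 + Kp) = 1/(1 + 20/7) = 7/27 ≈ 0.2593.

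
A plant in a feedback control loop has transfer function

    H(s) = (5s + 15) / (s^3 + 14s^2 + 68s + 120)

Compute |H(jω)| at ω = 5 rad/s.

|H(j5)| ≈ 0.09260

Substitute s = j5: numerator = 15 + j25, denominator = -230 + j215.
|H(j5)| = |15 + j25| / |-230 + j215| = 29.155 / 314.84 ≈ 0.09260.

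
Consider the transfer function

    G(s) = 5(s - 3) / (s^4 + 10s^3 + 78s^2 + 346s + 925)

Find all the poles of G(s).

The poles are the roots of the denominator s^4 + 10s^3 + 78s^2 + 346s + 925 = 0.
No real roots exist; factor into two real quadratics: (s^2 + 8s + 25)(s^2 + 2s + 37) = 0.
Each quadratic gives a conjugate pair via the quadratic formula.

s = -4 ± 3j, -1 ± 6j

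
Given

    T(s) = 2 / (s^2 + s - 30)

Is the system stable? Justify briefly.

unstable

The denominator s^2 + s - 30 factors as (s + 6)(s - 5), giving poles at s = -6, 5.
Since the pole(s) at s = 5 lie in the right half-plane, the system is unstable.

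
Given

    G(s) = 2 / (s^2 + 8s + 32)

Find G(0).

Set s = 0: G(0) = (2) / (32) = 1/16.

G(0) = 1/16 ≈ 0.06250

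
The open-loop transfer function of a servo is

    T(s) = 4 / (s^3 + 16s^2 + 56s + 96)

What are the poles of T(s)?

The poles are the roots of the denominator s^3 + 16s^2 + 56s + 96 = 0.
Trying s = -12: the polynomial evaluates to 0, so (s + 12) is a factor.
Dividing out leaves s^2 + 4s + 8 = 0.
The quadratic formula then gives s = -2 ± 2j.

s = -2 ± 2j, -12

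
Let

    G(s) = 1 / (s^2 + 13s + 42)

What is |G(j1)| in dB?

|G(j1)|_dB ≈ -32.7 dB

Substitute s = j1: numerator = 1, denominator = 41 + j13.
|G(j1)| = |1| / |41 + j13| = 1 / 43.012 ≈ 0.02325.
In decibels: 20·log₁₀(0.02325) ≈ -32.7 dB.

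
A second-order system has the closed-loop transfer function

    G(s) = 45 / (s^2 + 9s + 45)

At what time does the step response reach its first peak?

t_p ≈ 0.6315 s

Comparing s^2 + 9s + 45 to s^2 + 2ζωₙs + ωₙ²: ωₙ = √45 ≈ 6.708 rad/s and ζ = 9/(2·√45) ≈ 0.6708.
ζωₙ = 9/2 = 4.5, so ω_d = ωₙ√(1−ζ²) = √(ωₙ² − (ζωₙ)²) = √(45 − 4.5²) = √24.75 ≈ 4.975 rad/s.
t_p = π/ω_d = π/4.975 ≈ 0.6315 s.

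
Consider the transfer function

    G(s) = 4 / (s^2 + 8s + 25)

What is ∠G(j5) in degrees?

∠G(j5) ≈ -90°

At s = j5: numerator = 4, denominator = j40.
∠G = ∠num − ∠den = 0° − (90°) = -90°.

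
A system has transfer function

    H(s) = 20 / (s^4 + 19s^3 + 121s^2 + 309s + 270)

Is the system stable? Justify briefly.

stable

The denominator s^4 + 19s^3 + 121s^2 + 309s + 270 factors as (s + 2)(s + 3)(s + 9)(s + 5), giving poles at s = -2, -3, -9, -5.
Since all poles lie strictly in the left half-plane, the system is stable.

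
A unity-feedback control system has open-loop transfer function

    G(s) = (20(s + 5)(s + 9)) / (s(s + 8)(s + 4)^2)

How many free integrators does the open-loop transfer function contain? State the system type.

The denominator has 1 factor of s at the origin (free integrator), so this is a Type 1 system.

Type 1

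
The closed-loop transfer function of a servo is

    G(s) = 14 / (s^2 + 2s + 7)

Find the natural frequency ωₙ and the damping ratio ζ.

ωₙ ≈ 2.646 rad/s, ζ ≈ 0.3780

Compare the denominator to the standard form s^2 + 2ζωₙs + ωₙ².
ωₙ² = 7, so ωₙ = √7 ≈ 2.646 rad/s.
2ζωₙ = 2, so ζ = 2/(2·√7) ≈ 0.3780.
With ζ = 0.3780 the response is underdamped.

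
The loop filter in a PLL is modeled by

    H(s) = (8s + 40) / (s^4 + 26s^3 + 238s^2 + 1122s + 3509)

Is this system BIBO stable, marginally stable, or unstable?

The denominator s^4 + 26s^3 + 238s^2 + 1122s + 3509 factors as (s^2 + 4s + 29)(s + 11)^2, giving poles at s = -2 ± 5j, -11, -11.
Since all poles lie strictly in the left half-plane, the system is stable.

stable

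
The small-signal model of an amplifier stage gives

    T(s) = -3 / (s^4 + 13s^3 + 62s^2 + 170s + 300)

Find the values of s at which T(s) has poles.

s = -6, -5, -1 + 3j, -1 - 3j

The poles are the roots of the denominator s^4 + 13s^3 + 62s^2 + 170s + 300 = 0.
Trying s = -6: the polynomial evaluates to 0, so (s + 6) is a factor.
Dividing out leaves s^3 + 7s^2 + 20s + 50 = 0.
This factors further as (s + 5)(s^2 + 2s + 10) = 0.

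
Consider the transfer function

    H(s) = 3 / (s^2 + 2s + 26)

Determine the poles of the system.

s = -1 + 5j, -1 - 5j

The poles are the roots of the denominator s^2 + 2s + 26 = 0.
Using the quadratic formula: s = (-2 ± √(-100))/2 = -1 ± 5j.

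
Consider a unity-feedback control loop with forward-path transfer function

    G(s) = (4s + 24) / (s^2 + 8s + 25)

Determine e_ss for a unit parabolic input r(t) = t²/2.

e_ss = ∞

G(s) has no poles at the origin.
This is a Type 0 system; Ka = lim_{s→0} s^2·G(s) = 0, so the steady-state error for a parabola input is infinite.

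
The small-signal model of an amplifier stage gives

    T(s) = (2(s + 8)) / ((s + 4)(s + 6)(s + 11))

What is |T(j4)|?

|T(j4)| ≈ 0.03747

Substitute s = j4: numerator = 16 + j8, denominator = -72 + j472.
|T(j4)| = |16 + j8| / |-72 + j472| = 17.889 / 477.46 ≈ 0.03747.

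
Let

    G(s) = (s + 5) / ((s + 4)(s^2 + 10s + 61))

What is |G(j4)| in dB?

|G(j4)|_dB ≈ -34.5 dB

Substitute s = j4: numerator = 5 + j4, denominator = 20 + j340.
|G(j4)| = |5 + j4| / |20 + j340| = 6.4031 / 340.59 ≈ 0.01880.
In decibels: 20·log₁₀(0.01880) ≈ -34.5 dB.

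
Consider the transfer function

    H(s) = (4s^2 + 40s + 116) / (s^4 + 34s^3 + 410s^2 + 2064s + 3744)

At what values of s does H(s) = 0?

s = -5 ± 2j

Set the numerator to zero: 4s^2 + 40s + 116 = 0, i.e. 4·(s^2 + 10s + 29) = 0.
Factoring: (s^2 + 10s + 29) = 0.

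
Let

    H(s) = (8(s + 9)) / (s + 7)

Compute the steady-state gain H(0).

At s = 0 each factor (s + a) contributes a and each (s^2 + bs + c) contributes c.
H(0) = 8·(9) / ((7)) = 72/7 = 72/7.

H(0) = 72/7 ≈ 10.29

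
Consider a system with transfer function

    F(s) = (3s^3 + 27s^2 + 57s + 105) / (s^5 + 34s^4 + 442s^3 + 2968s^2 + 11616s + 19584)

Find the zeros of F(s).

Set the numerator to zero: 3s^3 + 27s^2 + 57s + 105 = 0, i.e. 3·(s^3 + 9s^2 + 19s + 35) = 0.
Factoring: (s + 7)(s^2 + 2s + 5) = 0.

s = -7, -1 ± 2j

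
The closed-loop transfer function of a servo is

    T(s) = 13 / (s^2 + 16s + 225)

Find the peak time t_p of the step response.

t_p ≈ 0.2476 s

Comparing s^2 + 16s + 225 to s^2 + 2ζωₙs + ωₙ²: ωₙ = 15 rad/s and ζ = 16/(2·15) ≈ 0.5333.
ζωₙ = 16/2 = 8, so ω_d = ωₙ√(1−ζ²) = √(ωₙ² − (ζωₙ)²) = √(225 − 8²) = √161 ≈ 12.69 rad/s.
t_p = π/ω_d = π/12.69 ≈ 0.2476 s.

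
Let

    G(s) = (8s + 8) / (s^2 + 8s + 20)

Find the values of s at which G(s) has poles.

s = -4 ± 2j

The poles are the roots of the denominator s^2 + 8s + 20 = 0.
Using the quadratic formula: s = (-8 ± √(-16))/2 = -4 ± 2j.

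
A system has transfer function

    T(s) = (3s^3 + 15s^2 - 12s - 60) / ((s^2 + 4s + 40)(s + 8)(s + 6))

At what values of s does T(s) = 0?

Set the numerator to zero: 3s^3 + 15s^2 - 12s - 60 = 0, i.e. 3·(s^3 + 5s^2 - 4s - 20) = 0.
Factoring: (s + 5)(s + 2)(s - 2) = 0.

s = -5, -2, 2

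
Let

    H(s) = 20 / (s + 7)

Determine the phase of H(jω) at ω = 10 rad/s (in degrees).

At s = j10: numerator = 20, denominator = 7 + j10.
∠H = ∠num − ∠den = 0° − (55.008°) = -55.01°.

∠H(j10) ≈ -55.01°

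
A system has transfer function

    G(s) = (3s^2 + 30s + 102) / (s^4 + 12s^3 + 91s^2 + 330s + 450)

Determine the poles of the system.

The poles are the roots of the denominator s^4 + 12s^3 + 91s^2 + 330s + 450 = 0.
No real roots exist; factor into two real quadratics: (s^2 + 6s + 10)(s^2 + 6s + 45) = 0.
Each quadratic gives a conjugate pair via the quadratic formula.

s = -3 + j, -3 - j, -3 + 6j, -3 - 6j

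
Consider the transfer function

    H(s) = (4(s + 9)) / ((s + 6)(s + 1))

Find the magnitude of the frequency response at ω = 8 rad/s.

Substitute s = j8: numerator = 36 + j32, denominator = -58 + j56.
|H(j8)| = |36 + j32| / |-58 + j56| = 48.166 / 80.623 ≈ 0.5974.

|H(j8)| ≈ 0.5974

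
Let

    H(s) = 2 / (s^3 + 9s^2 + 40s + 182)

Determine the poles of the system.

s = -1 ± 5j, -7

The poles are the roots of the denominator s^3 + 9s^2 + 40s + 182 = 0.
Trying s = -7: the polynomial evaluates to 0, so (s + 7) is a factor.
Dividing out leaves s^2 + 2s + 26 = 0.
The quadratic formula then gives s = -1 ± 5j.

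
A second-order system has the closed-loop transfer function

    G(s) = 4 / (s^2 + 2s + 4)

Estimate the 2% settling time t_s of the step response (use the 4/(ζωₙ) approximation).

Comparing s^2 + 2s + 4 to s^2 + 2ζωₙs + ωₙ²: ωₙ = 2 rad/s and ζ = 2/(2·2) = 0.5.
ζωₙ = 2/2 = 1, so t_s ≈ 4/(ζωₙ) = 4/1 = 4 s.

t_s ≈ 4 s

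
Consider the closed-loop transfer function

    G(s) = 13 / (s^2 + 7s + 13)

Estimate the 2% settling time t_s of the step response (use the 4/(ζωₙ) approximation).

Comparing s^2 + 7s + 13 to s^2 + 2ζωₙs + ωₙ²: ωₙ = √13 ≈ 3.606 rad/s and ζ = 7/(2·√13) ≈ 0.9707.
ζωₙ = 7/2 = 3.5, so t_s ≈ 4/(ζωₙ) = 4/3.5 ≈ 1.143 s.

t_s ≈ 1.143 s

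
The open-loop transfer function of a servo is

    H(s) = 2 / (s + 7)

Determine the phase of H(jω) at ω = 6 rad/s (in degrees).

At s = j6: numerator = 2, denominator = 7 + j6.
∠H = ∠num − ∠den = 0° − (40.601°) = -40.60°.

∠H(j6) ≈ -40.60°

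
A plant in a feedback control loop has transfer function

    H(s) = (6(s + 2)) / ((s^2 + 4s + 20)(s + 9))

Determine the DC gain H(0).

At s = 0 each factor (s + a) contributes a and each (s^2 + bs + c) contributes c.
H(0) = 6·(2) / ((20) · (9)) = 12/180 = 1/15.

H(0) = 1/15 ≈ 0.06667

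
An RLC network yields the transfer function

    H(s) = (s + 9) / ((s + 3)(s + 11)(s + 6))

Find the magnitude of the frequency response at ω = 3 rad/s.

Substitute s = j3: numerator = 9 + j3, denominator = 18 + j324.
|H(j3)| = |9 + j3| / |18 + j324| = 9.4868 / 324.50 ≈ 0.02924.

|H(j3)| ≈ 0.02924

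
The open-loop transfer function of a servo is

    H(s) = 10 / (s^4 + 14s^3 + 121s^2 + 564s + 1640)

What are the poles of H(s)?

The poles are the roots of the denominator s^4 + 14s^3 + 121s^2 + 564s + 1640 = 0.
No real roots exist; factor into two real quadratics: (s^2 + 4s + 40)(s^2 + 10s + 41) = 0.
Each quadratic gives a conjugate pair via the quadratic formula.

s = -2 + 6j, -2 - 6j, -5 + 4j, -5 - 4j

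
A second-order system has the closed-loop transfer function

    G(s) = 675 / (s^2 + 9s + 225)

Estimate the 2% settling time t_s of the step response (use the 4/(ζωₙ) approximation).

t_s ≈ 0.8889 s

Comparing s^2 + 9s + 225 to s^2 + 2ζωₙs + ωₙ²: ωₙ = 15 rad/s and ζ = 9/(2·15) = 0.3.
ζωₙ = 9/2 = 4.5, so t_s ≈ 4/(ζωₙ) = 4/4.5 ≈ 0.8889 s.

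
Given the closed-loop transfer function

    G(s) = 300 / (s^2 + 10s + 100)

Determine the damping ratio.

Compare the denominator to the standard form s^2 + 2ζωₙs + ωₙ².
ωₙ² = 100, so ωₙ = 10 rad/s.
2ζωₙ = 10, so ζ = 10/(2·10) = 0.5.

ζ = 0.5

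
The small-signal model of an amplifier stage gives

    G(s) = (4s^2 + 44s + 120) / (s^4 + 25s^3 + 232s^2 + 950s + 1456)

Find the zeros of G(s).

Set the numerator to zero: 4s^2 + 44s + 120 = 0, i.e. 4·(s^2 + 11s + 30) = 0.
Factoring: (s + 6)(s + 5) = 0.

s = -6, -5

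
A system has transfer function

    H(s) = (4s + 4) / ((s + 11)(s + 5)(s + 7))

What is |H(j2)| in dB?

|H(j2)|_dB ≈ -33.8 dB

Substitute s = j2: numerator = 4 + j8, denominator = 293 + j326.
|H(j2)| = |4 + j8| / |293 + j326| = 8.9443 / 438.32 ≈ 0.02041.
In decibels: 20·log₁₀(0.02041) ≈ -33.8 dB.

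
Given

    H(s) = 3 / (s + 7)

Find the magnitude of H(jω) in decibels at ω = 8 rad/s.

Substitute s = j8: numerator = 3, denominator = 7 + j8.
|H(j8)| = |3| / |7 + j8| = 3 / 10.630 ≈ 0.2822.
In decibels: 20·log₁₀(0.2822) ≈ -11.0 dB.

|H(j8)|_dB ≈ -11.0 dB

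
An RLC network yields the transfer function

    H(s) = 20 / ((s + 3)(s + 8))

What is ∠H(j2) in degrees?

∠H(j2) ≈ -47.73°

At s = j2: numerator = 20, denominator = 20 + j22.
∠H = ∠num − ∠den = 0° − (47.726°) = -47.73°.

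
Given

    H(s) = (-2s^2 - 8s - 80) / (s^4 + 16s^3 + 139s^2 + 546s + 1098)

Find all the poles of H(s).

s = -5 + 6j, -5 - 6j, -3 + 3j, -3 - 3j

The poles are the roots of the denominator s^4 + 16s^3 + 139s^2 + 546s + 1098 = 0.
No real roots exist; factor into two real quadratics: (s^2 + 10s + 61)(s^2 + 6s + 18) = 0.
Each quadratic gives a conjugate pair via the quadratic formula.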